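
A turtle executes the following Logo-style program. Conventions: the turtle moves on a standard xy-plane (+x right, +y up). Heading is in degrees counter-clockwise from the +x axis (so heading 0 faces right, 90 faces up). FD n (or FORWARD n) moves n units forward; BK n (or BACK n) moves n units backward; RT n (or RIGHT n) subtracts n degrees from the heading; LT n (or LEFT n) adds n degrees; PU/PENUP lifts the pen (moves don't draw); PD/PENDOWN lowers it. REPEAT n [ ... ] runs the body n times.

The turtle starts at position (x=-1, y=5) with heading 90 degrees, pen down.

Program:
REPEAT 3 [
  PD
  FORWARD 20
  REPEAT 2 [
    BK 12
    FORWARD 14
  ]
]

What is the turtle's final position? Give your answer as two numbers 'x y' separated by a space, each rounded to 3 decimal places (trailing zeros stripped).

Answer: -1 77

Derivation:
Executing turtle program step by step:
Start: pos=(-1,5), heading=90, pen down
REPEAT 3 [
  -- iteration 1/3 --
  PD: pen down
  FD 20: (-1,5) -> (-1,25) [heading=90, draw]
  REPEAT 2 [
    -- iteration 1/2 --
    BK 12: (-1,25) -> (-1,13) [heading=90, draw]
    FD 14: (-1,13) -> (-1,27) [heading=90, draw]
    -- iteration 2/2 --
    BK 12: (-1,27) -> (-1,15) [heading=90, draw]
    FD 14: (-1,15) -> (-1,29) [heading=90, draw]
  ]
  -- iteration 2/3 --
  PD: pen down
  FD 20: (-1,29) -> (-1,49) [heading=90, draw]
  REPEAT 2 [
    -- iteration 1/2 --
    BK 12: (-1,49) -> (-1,37) [heading=90, draw]
    FD 14: (-1,37) -> (-1,51) [heading=90, draw]
    -- iteration 2/2 --
    BK 12: (-1,51) -> (-1,39) [heading=90, draw]
    FD 14: (-1,39) -> (-1,53) [heading=90, draw]
  ]
  -- iteration 3/3 --
  PD: pen down
  FD 20: (-1,53) -> (-1,73) [heading=90, draw]
  REPEAT 2 [
    -- iteration 1/2 --
    BK 12: (-1,73) -> (-1,61) [heading=90, draw]
    FD 14: (-1,61) -> (-1,75) [heading=90, draw]
    -- iteration 2/2 --
    BK 12: (-1,75) -> (-1,63) [heading=90, draw]
    FD 14: (-1,63) -> (-1,77) [heading=90, draw]
  ]
]
Final: pos=(-1,77), heading=90, 15 segment(s) drawn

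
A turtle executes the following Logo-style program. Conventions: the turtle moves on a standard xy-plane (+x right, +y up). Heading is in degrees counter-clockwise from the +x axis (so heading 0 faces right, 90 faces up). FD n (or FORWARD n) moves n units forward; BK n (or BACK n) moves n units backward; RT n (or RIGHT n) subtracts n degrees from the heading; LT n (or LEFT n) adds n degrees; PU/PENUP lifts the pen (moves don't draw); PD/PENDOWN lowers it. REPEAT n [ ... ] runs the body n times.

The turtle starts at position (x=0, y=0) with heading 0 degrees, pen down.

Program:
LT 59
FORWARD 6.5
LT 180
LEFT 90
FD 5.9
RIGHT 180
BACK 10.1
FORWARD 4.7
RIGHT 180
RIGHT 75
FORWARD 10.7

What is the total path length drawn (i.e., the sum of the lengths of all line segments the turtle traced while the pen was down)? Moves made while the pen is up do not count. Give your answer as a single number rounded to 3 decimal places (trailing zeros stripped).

Answer: 37.9

Derivation:
Executing turtle program step by step:
Start: pos=(0,0), heading=0, pen down
LT 59: heading 0 -> 59
FD 6.5: (0,0) -> (3.348,5.572) [heading=59, draw]
LT 180: heading 59 -> 239
LT 90: heading 239 -> 329
FD 5.9: (3.348,5.572) -> (8.405,2.533) [heading=329, draw]
RT 180: heading 329 -> 149
BK 10.1: (8.405,2.533) -> (17.062,-2.669) [heading=149, draw]
FD 4.7: (17.062,-2.669) -> (13.034,-0.248) [heading=149, draw]
RT 180: heading 149 -> 329
RT 75: heading 329 -> 254
FD 10.7: (13.034,-0.248) -> (10.084,-10.534) [heading=254, draw]
Final: pos=(10.084,-10.534), heading=254, 5 segment(s) drawn

Segment lengths:
  seg 1: (0,0) -> (3.348,5.572), length = 6.5
  seg 2: (3.348,5.572) -> (8.405,2.533), length = 5.9
  seg 3: (8.405,2.533) -> (17.062,-2.669), length = 10.1
  seg 4: (17.062,-2.669) -> (13.034,-0.248), length = 4.7
  seg 5: (13.034,-0.248) -> (10.084,-10.534), length = 10.7
Total = 37.9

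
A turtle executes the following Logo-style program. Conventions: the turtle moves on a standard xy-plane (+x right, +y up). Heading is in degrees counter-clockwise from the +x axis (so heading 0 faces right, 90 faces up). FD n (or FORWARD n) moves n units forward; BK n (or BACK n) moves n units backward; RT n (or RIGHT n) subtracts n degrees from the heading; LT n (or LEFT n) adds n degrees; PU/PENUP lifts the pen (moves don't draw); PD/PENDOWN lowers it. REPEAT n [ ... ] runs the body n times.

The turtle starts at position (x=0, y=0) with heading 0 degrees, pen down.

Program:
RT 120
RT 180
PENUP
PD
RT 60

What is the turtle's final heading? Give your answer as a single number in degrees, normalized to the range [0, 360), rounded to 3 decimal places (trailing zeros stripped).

Answer: 0

Derivation:
Executing turtle program step by step:
Start: pos=(0,0), heading=0, pen down
RT 120: heading 0 -> 240
RT 180: heading 240 -> 60
PU: pen up
PD: pen down
RT 60: heading 60 -> 0
Final: pos=(0,0), heading=0, 0 segment(s) drawn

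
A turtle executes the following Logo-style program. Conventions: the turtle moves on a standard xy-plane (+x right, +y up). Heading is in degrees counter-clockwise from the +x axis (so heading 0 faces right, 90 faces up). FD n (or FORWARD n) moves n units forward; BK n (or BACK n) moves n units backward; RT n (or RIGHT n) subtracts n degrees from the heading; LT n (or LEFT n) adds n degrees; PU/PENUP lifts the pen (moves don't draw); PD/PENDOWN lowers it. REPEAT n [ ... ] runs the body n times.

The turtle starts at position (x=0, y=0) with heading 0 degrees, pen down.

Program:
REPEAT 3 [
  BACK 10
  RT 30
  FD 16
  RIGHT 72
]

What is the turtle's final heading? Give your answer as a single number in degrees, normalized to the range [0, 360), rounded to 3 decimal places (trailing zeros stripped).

Answer: 54

Derivation:
Executing turtle program step by step:
Start: pos=(0,0), heading=0, pen down
REPEAT 3 [
  -- iteration 1/3 --
  BK 10: (0,0) -> (-10,0) [heading=0, draw]
  RT 30: heading 0 -> 330
  FD 16: (-10,0) -> (3.856,-8) [heading=330, draw]
  RT 72: heading 330 -> 258
  -- iteration 2/3 --
  BK 10: (3.856,-8) -> (5.936,1.781) [heading=258, draw]
  RT 30: heading 258 -> 228
  FD 16: (5.936,1.781) -> (-4.771,-10.109) [heading=228, draw]
  RT 72: heading 228 -> 156
  -- iteration 3/3 --
  BK 10: (-4.771,-10.109) -> (4.365,-14.176) [heading=156, draw]
  RT 30: heading 156 -> 126
  FD 16: (4.365,-14.176) -> (-5.04,-1.232) [heading=126, draw]
  RT 72: heading 126 -> 54
]
Final: pos=(-5.04,-1.232), heading=54, 6 segment(s) drawn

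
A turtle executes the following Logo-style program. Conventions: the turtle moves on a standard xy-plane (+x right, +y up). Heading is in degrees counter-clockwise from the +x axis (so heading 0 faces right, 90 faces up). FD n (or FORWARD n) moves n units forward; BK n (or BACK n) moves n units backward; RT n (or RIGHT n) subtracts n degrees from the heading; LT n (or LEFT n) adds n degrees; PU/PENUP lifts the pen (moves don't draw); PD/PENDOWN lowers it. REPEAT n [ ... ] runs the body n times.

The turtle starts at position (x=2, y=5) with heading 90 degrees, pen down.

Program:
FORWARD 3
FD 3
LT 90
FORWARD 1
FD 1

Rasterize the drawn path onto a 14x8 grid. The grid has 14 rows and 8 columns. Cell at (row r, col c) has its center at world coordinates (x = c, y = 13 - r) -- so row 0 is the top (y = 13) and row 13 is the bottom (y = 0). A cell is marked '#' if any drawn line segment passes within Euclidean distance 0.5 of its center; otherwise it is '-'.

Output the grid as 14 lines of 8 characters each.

Segment 0: (2,5) -> (2,8)
Segment 1: (2,8) -> (2,11)
Segment 2: (2,11) -> (1,11)
Segment 3: (1,11) -> (0,11)

Answer: --------
--------
###-----
--#-----
--#-----
--#-----
--#-----
--#-----
--#-----
--------
--------
--------
--------
--------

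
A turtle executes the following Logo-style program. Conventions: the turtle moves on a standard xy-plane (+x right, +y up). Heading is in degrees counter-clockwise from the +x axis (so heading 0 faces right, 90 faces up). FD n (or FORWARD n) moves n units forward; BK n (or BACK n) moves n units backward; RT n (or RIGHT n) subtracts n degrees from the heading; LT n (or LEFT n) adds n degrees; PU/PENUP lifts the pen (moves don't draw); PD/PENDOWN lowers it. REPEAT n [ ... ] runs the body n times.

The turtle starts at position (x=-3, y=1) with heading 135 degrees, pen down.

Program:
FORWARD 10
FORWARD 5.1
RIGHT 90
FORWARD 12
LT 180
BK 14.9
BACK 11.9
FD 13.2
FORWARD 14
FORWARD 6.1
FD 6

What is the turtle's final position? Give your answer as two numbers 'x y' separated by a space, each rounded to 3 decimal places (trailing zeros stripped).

Answer: -14.031 11.324

Derivation:
Executing turtle program step by step:
Start: pos=(-3,1), heading=135, pen down
FD 10: (-3,1) -> (-10.071,8.071) [heading=135, draw]
FD 5.1: (-10.071,8.071) -> (-13.677,11.677) [heading=135, draw]
RT 90: heading 135 -> 45
FD 12: (-13.677,11.677) -> (-5.192,20.163) [heading=45, draw]
LT 180: heading 45 -> 225
BK 14.9: (-5.192,20.163) -> (5.344,30.698) [heading=225, draw]
BK 11.9: (5.344,30.698) -> (13.758,39.113) [heading=225, draw]
FD 13.2: (13.758,39.113) -> (4.425,29.779) [heading=225, draw]
FD 14: (4.425,29.779) -> (-5.475,19.88) [heading=225, draw]
FD 6.1: (-5.475,19.88) -> (-9.788,15.566) [heading=225, draw]
FD 6: (-9.788,15.566) -> (-14.031,11.324) [heading=225, draw]
Final: pos=(-14.031,11.324), heading=225, 9 segment(s) drawn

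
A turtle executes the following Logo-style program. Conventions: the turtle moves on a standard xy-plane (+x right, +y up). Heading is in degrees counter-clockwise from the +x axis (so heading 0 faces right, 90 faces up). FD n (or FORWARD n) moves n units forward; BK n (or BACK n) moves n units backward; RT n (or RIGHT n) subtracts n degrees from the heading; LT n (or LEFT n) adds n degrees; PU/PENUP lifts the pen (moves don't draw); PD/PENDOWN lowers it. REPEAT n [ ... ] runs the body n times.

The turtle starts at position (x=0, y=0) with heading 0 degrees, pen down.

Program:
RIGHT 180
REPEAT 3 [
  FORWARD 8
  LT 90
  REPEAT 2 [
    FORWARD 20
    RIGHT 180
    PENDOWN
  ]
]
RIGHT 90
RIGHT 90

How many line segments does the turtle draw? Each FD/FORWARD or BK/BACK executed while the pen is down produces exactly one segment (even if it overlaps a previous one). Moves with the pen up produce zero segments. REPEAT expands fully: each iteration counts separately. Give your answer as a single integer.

Answer: 9

Derivation:
Executing turtle program step by step:
Start: pos=(0,0), heading=0, pen down
RT 180: heading 0 -> 180
REPEAT 3 [
  -- iteration 1/3 --
  FD 8: (0,0) -> (-8,0) [heading=180, draw]
  LT 90: heading 180 -> 270
  REPEAT 2 [
    -- iteration 1/2 --
    FD 20: (-8,0) -> (-8,-20) [heading=270, draw]
    RT 180: heading 270 -> 90
    PD: pen down
    -- iteration 2/2 --
    FD 20: (-8,-20) -> (-8,0) [heading=90, draw]
    RT 180: heading 90 -> 270
    PD: pen down
  ]
  -- iteration 2/3 --
  FD 8: (-8,0) -> (-8,-8) [heading=270, draw]
  LT 90: heading 270 -> 0
  REPEAT 2 [
    -- iteration 1/2 --
    FD 20: (-8,-8) -> (12,-8) [heading=0, draw]
    RT 180: heading 0 -> 180
    PD: pen down
    -- iteration 2/2 --
    FD 20: (12,-8) -> (-8,-8) [heading=180, draw]
    RT 180: heading 180 -> 0
    PD: pen down
  ]
  -- iteration 3/3 --
  FD 8: (-8,-8) -> (0,-8) [heading=0, draw]
  LT 90: heading 0 -> 90
  REPEAT 2 [
    -- iteration 1/2 --
    FD 20: (0,-8) -> (0,12) [heading=90, draw]
    RT 180: heading 90 -> 270
    PD: pen down
    -- iteration 2/2 --
    FD 20: (0,12) -> (0,-8) [heading=270, draw]
    RT 180: heading 270 -> 90
    PD: pen down
  ]
]
RT 90: heading 90 -> 0
RT 90: heading 0 -> 270
Final: pos=(0,-8), heading=270, 9 segment(s) drawn
Segments drawn: 9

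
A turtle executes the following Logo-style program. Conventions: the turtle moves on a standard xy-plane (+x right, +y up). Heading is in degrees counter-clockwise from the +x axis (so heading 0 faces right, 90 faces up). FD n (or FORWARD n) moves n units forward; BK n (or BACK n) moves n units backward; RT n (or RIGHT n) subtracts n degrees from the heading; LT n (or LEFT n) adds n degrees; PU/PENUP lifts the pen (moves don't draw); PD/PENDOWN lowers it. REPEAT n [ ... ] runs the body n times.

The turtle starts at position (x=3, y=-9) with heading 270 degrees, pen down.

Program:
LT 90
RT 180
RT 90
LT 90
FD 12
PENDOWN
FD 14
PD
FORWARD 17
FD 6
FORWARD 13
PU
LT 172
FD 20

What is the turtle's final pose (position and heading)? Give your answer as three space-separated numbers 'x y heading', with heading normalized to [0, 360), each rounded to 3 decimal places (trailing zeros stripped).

Executing turtle program step by step:
Start: pos=(3,-9), heading=270, pen down
LT 90: heading 270 -> 0
RT 180: heading 0 -> 180
RT 90: heading 180 -> 90
LT 90: heading 90 -> 180
FD 12: (3,-9) -> (-9,-9) [heading=180, draw]
PD: pen down
FD 14: (-9,-9) -> (-23,-9) [heading=180, draw]
PD: pen down
FD 17: (-23,-9) -> (-40,-9) [heading=180, draw]
FD 6: (-40,-9) -> (-46,-9) [heading=180, draw]
FD 13: (-46,-9) -> (-59,-9) [heading=180, draw]
PU: pen up
LT 172: heading 180 -> 352
FD 20: (-59,-9) -> (-39.195,-11.783) [heading=352, move]
Final: pos=(-39.195,-11.783), heading=352, 5 segment(s) drawn

Answer: -39.195 -11.783 352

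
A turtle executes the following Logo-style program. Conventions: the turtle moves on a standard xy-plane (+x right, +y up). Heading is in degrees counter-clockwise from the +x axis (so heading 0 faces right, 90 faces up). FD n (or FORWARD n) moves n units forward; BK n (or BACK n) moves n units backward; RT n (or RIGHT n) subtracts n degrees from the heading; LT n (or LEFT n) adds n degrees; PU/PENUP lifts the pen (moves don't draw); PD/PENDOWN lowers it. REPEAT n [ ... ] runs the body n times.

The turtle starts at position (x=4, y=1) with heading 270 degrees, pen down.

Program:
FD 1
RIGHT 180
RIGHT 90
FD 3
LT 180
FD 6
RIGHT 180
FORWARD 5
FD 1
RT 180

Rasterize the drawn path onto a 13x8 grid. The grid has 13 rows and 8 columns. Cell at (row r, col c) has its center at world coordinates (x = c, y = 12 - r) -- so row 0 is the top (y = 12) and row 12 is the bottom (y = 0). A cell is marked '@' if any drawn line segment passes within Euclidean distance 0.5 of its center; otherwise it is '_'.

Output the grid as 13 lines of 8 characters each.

Answer: ________
________
________
________
________
________
________
________
________
________
________
____@___
_@@@@@@@

Derivation:
Segment 0: (4,1) -> (4,0)
Segment 1: (4,0) -> (7,0)
Segment 2: (7,0) -> (1,0)
Segment 3: (1,0) -> (6,0)
Segment 4: (6,0) -> (7,0)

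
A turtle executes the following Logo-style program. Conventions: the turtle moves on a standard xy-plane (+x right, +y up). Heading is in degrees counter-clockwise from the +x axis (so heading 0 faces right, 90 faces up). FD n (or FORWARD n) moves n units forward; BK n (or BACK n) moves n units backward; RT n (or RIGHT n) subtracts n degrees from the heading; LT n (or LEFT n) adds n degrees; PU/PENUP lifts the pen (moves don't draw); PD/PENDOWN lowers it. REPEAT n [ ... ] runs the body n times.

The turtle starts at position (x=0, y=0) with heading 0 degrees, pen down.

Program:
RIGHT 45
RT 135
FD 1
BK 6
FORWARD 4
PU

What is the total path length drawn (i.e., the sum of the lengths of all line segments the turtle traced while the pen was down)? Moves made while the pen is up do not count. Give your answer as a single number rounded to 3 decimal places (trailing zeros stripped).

Executing turtle program step by step:
Start: pos=(0,0), heading=0, pen down
RT 45: heading 0 -> 315
RT 135: heading 315 -> 180
FD 1: (0,0) -> (-1,0) [heading=180, draw]
BK 6: (-1,0) -> (5,0) [heading=180, draw]
FD 4: (5,0) -> (1,0) [heading=180, draw]
PU: pen up
Final: pos=(1,0), heading=180, 3 segment(s) drawn

Segment lengths:
  seg 1: (0,0) -> (-1,0), length = 1
  seg 2: (-1,0) -> (5,0), length = 6
  seg 3: (5,0) -> (1,0), length = 4
Total = 11

Answer: 11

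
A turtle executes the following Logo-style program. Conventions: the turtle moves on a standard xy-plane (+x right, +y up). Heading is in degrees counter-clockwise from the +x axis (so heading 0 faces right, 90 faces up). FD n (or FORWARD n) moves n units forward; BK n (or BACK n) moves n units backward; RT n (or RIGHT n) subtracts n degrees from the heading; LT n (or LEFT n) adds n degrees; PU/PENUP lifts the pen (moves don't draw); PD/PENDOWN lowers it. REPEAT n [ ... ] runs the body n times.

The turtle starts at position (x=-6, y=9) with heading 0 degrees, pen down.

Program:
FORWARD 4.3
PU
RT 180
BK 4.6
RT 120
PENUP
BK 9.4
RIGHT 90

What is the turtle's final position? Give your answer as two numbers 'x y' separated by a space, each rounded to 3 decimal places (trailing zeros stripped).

Answer: -1.8 0.859

Derivation:
Executing turtle program step by step:
Start: pos=(-6,9), heading=0, pen down
FD 4.3: (-6,9) -> (-1.7,9) [heading=0, draw]
PU: pen up
RT 180: heading 0 -> 180
BK 4.6: (-1.7,9) -> (2.9,9) [heading=180, move]
RT 120: heading 180 -> 60
PU: pen up
BK 9.4: (2.9,9) -> (-1.8,0.859) [heading=60, move]
RT 90: heading 60 -> 330
Final: pos=(-1.8,0.859), heading=330, 1 segment(s) drawn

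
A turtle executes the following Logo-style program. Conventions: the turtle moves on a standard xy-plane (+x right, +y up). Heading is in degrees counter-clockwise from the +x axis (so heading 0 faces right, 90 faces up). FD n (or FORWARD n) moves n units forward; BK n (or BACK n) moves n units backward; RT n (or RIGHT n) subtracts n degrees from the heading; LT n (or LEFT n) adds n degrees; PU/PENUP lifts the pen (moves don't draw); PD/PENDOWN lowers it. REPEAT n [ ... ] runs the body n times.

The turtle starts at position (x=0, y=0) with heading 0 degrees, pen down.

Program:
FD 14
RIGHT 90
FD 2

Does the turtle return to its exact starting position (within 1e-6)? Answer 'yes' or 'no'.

Answer: no

Derivation:
Executing turtle program step by step:
Start: pos=(0,0), heading=0, pen down
FD 14: (0,0) -> (14,0) [heading=0, draw]
RT 90: heading 0 -> 270
FD 2: (14,0) -> (14,-2) [heading=270, draw]
Final: pos=(14,-2), heading=270, 2 segment(s) drawn

Start position: (0, 0)
Final position: (14, -2)
Distance = 14.142; >= 1e-6 -> NOT closed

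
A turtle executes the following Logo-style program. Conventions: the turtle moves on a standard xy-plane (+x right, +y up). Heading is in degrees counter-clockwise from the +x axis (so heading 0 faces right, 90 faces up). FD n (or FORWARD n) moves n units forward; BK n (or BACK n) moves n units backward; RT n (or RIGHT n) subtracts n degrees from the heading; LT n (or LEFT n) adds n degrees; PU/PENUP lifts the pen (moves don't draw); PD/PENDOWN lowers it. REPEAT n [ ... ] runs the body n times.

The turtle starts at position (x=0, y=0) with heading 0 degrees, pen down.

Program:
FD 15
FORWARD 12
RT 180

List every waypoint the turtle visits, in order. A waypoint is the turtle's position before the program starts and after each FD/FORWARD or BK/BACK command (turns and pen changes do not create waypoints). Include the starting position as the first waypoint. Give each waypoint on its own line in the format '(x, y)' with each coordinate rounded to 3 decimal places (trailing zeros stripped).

Answer: (0, 0)
(15, 0)
(27, 0)

Derivation:
Executing turtle program step by step:
Start: pos=(0,0), heading=0, pen down
FD 15: (0,0) -> (15,0) [heading=0, draw]
FD 12: (15,0) -> (27,0) [heading=0, draw]
RT 180: heading 0 -> 180
Final: pos=(27,0), heading=180, 2 segment(s) drawn
Waypoints (3 total):
(0, 0)
(15, 0)
(27, 0)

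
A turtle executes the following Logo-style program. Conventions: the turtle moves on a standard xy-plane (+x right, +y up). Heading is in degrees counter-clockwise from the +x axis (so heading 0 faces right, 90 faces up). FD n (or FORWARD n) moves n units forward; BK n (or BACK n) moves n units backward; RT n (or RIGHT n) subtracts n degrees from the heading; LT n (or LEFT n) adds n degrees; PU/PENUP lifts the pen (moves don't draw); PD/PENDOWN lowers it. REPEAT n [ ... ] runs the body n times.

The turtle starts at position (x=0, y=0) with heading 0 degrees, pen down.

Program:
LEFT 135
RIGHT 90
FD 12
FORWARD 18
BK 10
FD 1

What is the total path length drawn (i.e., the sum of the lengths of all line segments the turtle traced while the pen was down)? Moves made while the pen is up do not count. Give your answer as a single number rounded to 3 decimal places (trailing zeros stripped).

Answer: 41

Derivation:
Executing turtle program step by step:
Start: pos=(0,0), heading=0, pen down
LT 135: heading 0 -> 135
RT 90: heading 135 -> 45
FD 12: (0,0) -> (8.485,8.485) [heading=45, draw]
FD 18: (8.485,8.485) -> (21.213,21.213) [heading=45, draw]
BK 10: (21.213,21.213) -> (14.142,14.142) [heading=45, draw]
FD 1: (14.142,14.142) -> (14.849,14.849) [heading=45, draw]
Final: pos=(14.849,14.849), heading=45, 4 segment(s) drawn

Segment lengths:
  seg 1: (0,0) -> (8.485,8.485), length = 12
  seg 2: (8.485,8.485) -> (21.213,21.213), length = 18
  seg 3: (21.213,21.213) -> (14.142,14.142), length = 10
  seg 4: (14.142,14.142) -> (14.849,14.849), length = 1
Total = 41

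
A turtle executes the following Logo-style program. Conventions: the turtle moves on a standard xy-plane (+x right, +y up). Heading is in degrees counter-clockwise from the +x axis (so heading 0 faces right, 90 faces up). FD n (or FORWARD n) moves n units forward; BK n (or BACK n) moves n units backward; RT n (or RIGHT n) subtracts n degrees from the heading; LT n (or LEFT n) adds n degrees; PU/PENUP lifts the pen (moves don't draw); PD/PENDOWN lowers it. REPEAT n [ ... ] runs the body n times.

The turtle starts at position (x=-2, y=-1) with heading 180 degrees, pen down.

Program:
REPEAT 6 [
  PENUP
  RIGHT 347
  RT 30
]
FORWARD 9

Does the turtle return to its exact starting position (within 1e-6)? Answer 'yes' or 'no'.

Executing turtle program step by step:
Start: pos=(-2,-1), heading=180, pen down
REPEAT 6 [
  -- iteration 1/6 --
  PU: pen up
  RT 347: heading 180 -> 193
  RT 30: heading 193 -> 163
  -- iteration 2/6 --
  PU: pen up
  RT 347: heading 163 -> 176
  RT 30: heading 176 -> 146
  -- iteration 3/6 --
  PU: pen up
  RT 347: heading 146 -> 159
  RT 30: heading 159 -> 129
  -- iteration 4/6 --
  PU: pen up
  RT 347: heading 129 -> 142
  RT 30: heading 142 -> 112
  -- iteration 5/6 --
  PU: pen up
  RT 347: heading 112 -> 125
  RT 30: heading 125 -> 95
  -- iteration 6/6 --
  PU: pen up
  RT 347: heading 95 -> 108
  RT 30: heading 108 -> 78
]
FD 9: (-2,-1) -> (-0.129,7.803) [heading=78, move]
Final: pos=(-0.129,7.803), heading=78, 0 segment(s) drawn

Start position: (-2, -1)
Final position: (-0.129, 7.803)
Distance = 9; >= 1e-6 -> NOT closed

Answer: no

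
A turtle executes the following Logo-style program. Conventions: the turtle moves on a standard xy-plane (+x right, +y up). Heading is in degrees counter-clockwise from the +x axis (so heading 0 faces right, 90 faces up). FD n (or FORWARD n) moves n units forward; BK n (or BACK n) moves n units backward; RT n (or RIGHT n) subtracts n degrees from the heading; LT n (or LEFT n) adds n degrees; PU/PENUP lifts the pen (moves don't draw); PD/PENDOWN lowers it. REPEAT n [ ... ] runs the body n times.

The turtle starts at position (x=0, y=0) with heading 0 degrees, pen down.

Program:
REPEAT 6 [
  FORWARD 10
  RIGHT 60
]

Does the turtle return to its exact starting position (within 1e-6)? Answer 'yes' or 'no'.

Answer: yes

Derivation:
Executing turtle program step by step:
Start: pos=(0,0), heading=0, pen down
REPEAT 6 [
  -- iteration 1/6 --
  FD 10: (0,0) -> (10,0) [heading=0, draw]
  RT 60: heading 0 -> 300
  -- iteration 2/6 --
  FD 10: (10,0) -> (15,-8.66) [heading=300, draw]
  RT 60: heading 300 -> 240
  -- iteration 3/6 --
  FD 10: (15,-8.66) -> (10,-17.321) [heading=240, draw]
  RT 60: heading 240 -> 180
  -- iteration 4/6 --
  FD 10: (10,-17.321) -> (0,-17.321) [heading=180, draw]
  RT 60: heading 180 -> 120
  -- iteration 5/6 --
  FD 10: (0,-17.321) -> (-5,-8.66) [heading=120, draw]
  RT 60: heading 120 -> 60
  -- iteration 6/6 --
  FD 10: (-5,-8.66) -> (0,0) [heading=60, draw]
  RT 60: heading 60 -> 0
]
Final: pos=(0,0), heading=0, 6 segment(s) drawn

Start position: (0, 0)
Final position: (0, 0)
Distance = 0; < 1e-6 -> CLOSED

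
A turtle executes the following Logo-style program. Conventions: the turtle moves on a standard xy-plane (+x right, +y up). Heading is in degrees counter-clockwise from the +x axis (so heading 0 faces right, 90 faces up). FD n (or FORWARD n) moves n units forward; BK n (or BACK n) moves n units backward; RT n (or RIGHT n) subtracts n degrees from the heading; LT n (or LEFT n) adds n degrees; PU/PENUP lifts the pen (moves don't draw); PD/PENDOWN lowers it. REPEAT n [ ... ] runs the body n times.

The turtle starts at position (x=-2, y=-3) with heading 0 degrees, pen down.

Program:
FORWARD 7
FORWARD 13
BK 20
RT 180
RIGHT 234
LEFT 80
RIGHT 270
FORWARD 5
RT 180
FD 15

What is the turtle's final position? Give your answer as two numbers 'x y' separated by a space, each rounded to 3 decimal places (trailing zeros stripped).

Executing turtle program step by step:
Start: pos=(-2,-3), heading=0, pen down
FD 7: (-2,-3) -> (5,-3) [heading=0, draw]
FD 13: (5,-3) -> (18,-3) [heading=0, draw]
BK 20: (18,-3) -> (-2,-3) [heading=0, draw]
RT 180: heading 0 -> 180
RT 234: heading 180 -> 306
LT 80: heading 306 -> 26
RT 270: heading 26 -> 116
FD 5: (-2,-3) -> (-4.192,1.494) [heading=116, draw]
RT 180: heading 116 -> 296
FD 15: (-4.192,1.494) -> (2.384,-11.988) [heading=296, draw]
Final: pos=(2.384,-11.988), heading=296, 5 segment(s) drawn

Answer: 2.384 -11.988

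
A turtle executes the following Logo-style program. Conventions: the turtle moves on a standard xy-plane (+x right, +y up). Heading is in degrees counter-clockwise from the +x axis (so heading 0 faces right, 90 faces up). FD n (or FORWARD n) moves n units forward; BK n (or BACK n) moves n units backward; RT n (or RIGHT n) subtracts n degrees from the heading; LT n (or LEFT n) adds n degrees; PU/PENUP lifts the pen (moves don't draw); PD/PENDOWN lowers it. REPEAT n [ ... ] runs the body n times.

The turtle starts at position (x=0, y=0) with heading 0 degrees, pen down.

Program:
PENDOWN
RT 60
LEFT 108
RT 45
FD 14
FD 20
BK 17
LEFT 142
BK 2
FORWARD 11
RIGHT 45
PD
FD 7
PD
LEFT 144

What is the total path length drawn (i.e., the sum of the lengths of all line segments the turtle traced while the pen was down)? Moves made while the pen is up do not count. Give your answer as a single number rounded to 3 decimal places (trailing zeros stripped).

Executing turtle program step by step:
Start: pos=(0,0), heading=0, pen down
PD: pen down
RT 60: heading 0 -> 300
LT 108: heading 300 -> 48
RT 45: heading 48 -> 3
FD 14: (0,0) -> (13.981,0.733) [heading=3, draw]
FD 20: (13.981,0.733) -> (33.953,1.779) [heading=3, draw]
BK 17: (33.953,1.779) -> (16.977,0.89) [heading=3, draw]
LT 142: heading 3 -> 145
BK 2: (16.977,0.89) -> (18.615,-0.257) [heading=145, draw]
FD 11: (18.615,-0.257) -> (9.604,6.052) [heading=145, draw]
RT 45: heading 145 -> 100
PD: pen down
FD 7: (9.604,6.052) -> (8.389,12.946) [heading=100, draw]
PD: pen down
LT 144: heading 100 -> 244
Final: pos=(8.389,12.946), heading=244, 6 segment(s) drawn

Segment lengths:
  seg 1: (0,0) -> (13.981,0.733), length = 14
  seg 2: (13.981,0.733) -> (33.953,1.779), length = 20
  seg 3: (33.953,1.779) -> (16.977,0.89), length = 17
  seg 4: (16.977,0.89) -> (18.615,-0.257), length = 2
  seg 5: (18.615,-0.257) -> (9.604,6.052), length = 11
  seg 6: (9.604,6.052) -> (8.389,12.946), length = 7
Total = 71

Answer: 71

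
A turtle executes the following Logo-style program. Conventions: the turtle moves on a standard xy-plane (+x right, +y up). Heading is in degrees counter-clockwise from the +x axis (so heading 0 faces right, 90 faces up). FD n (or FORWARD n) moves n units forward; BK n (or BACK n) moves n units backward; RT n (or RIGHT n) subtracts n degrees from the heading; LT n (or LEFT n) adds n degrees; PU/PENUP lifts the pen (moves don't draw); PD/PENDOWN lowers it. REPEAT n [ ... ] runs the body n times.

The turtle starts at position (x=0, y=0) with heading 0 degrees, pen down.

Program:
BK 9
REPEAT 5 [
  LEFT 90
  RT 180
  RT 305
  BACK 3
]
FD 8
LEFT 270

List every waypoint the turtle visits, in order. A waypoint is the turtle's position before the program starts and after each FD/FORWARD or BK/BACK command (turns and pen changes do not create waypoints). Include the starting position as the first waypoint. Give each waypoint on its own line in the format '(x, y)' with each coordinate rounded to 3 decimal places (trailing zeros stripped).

Executing turtle program step by step:
Start: pos=(0,0), heading=0, pen down
BK 9: (0,0) -> (-9,0) [heading=0, draw]
REPEAT 5 [
  -- iteration 1/5 --
  LT 90: heading 0 -> 90
  RT 180: heading 90 -> 270
  RT 305: heading 270 -> 325
  BK 3: (-9,0) -> (-11.457,1.721) [heading=325, draw]
  -- iteration 2/5 --
  LT 90: heading 325 -> 55
  RT 180: heading 55 -> 235
  RT 305: heading 235 -> 290
  BK 3: (-11.457,1.721) -> (-12.484,4.54) [heading=290, draw]
  -- iteration 3/5 --
  LT 90: heading 290 -> 20
  RT 180: heading 20 -> 200
  RT 305: heading 200 -> 255
  BK 3: (-12.484,4.54) -> (-11.707,7.438) [heading=255, draw]
  -- iteration 4/5 --
  LT 90: heading 255 -> 345
  RT 180: heading 345 -> 165
  RT 305: heading 165 -> 220
  BK 3: (-11.707,7.438) -> (-9.409,9.366) [heading=220, draw]
  -- iteration 5/5 --
  LT 90: heading 220 -> 310
  RT 180: heading 310 -> 130
  RT 305: heading 130 -> 185
  BK 3: (-9.409,9.366) -> (-6.42,9.627) [heading=185, draw]
]
FD 8: (-6.42,9.627) -> (-14.39,8.93) [heading=185, draw]
LT 270: heading 185 -> 95
Final: pos=(-14.39,8.93), heading=95, 7 segment(s) drawn
Waypoints (8 total):
(0, 0)
(-9, 0)
(-11.457, 1.721)
(-12.484, 4.54)
(-11.707, 7.438)
(-9.409, 9.366)
(-6.42, 9.627)
(-14.39, 8.93)

Answer: (0, 0)
(-9, 0)
(-11.457, 1.721)
(-12.484, 4.54)
(-11.707, 7.438)
(-9.409, 9.366)
(-6.42, 9.627)
(-14.39, 8.93)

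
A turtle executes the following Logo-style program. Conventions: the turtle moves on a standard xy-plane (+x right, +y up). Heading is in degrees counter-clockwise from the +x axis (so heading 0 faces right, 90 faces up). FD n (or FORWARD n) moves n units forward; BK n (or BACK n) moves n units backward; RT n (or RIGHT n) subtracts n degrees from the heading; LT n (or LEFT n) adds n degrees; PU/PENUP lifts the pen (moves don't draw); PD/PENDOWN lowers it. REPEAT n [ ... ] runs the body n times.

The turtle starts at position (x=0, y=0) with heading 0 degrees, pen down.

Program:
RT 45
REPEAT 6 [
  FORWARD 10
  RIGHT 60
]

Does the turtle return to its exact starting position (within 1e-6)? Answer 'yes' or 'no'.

Answer: yes

Derivation:
Executing turtle program step by step:
Start: pos=(0,0), heading=0, pen down
RT 45: heading 0 -> 315
REPEAT 6 [
  -- iteration 1/6 --
  FD 10: (0,0) -> (7.071,-7.071) [heading=315, draw]
  RT 60: heading 315 -> 255
  -- iteration 2/6 --
  FD 10: (7.071,-7.071) -> (4.483,-16.73) [heading=255, draw]
  RT 60: heading 255 -> 195
  -- iteration 3/6 --
  FD 10: (4.483,-16.73) -> (-5.176,-19.319) [heading=195, draw]
  RT 60: heading 195 -> 135
  -- iteration 4/6 --
  FD 10: (-5.176,-19.319) -> (-12.247,-12.247) [heading=135, draw]
  RT 60: heading 135 -> 75
  -- iteration 5/6 --
  FD 10: (-12.247,-12.247) -> (-9.659,-2.588) [heading=75, draw]
  RT 60: heading 75 -> 15
  -- iteration 6/6 --
  FD 10: (-9.659,-2.588) -> (0,0) [heading=15, draw]
  RT 60: heading 15 -> 315
]
Final: pos=(0,0), heading=315, 6 segment(s) drawn

Start position: (0, 0)
Final position: (0, 0)
Distance = 0; < 1e-6 -> CLOSED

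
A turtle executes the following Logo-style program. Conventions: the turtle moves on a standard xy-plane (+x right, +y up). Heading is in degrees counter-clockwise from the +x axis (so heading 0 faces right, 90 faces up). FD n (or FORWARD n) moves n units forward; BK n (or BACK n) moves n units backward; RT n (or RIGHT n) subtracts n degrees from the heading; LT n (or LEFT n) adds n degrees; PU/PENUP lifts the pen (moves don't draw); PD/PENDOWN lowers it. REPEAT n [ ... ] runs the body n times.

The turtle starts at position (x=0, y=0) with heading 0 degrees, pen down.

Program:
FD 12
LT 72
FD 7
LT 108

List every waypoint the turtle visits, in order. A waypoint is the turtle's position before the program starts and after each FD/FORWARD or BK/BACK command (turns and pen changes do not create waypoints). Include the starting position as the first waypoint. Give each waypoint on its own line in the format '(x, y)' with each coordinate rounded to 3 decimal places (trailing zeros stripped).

Executing turtle program step by step:
Start: pos=(0,0), heading=0, pen down
FD 12: (0,0) -> (12,0) [heading=0, draw]
LT 72: heading 0 -> 72
FD 7: (12,0) -> (14.163,6.657) [heading=72, draw]
LT 108: heading 72 -> 180
Final: pos=(14.163,6.657), heading=180, 2 segment(s) drawn
Waypoints (3 total):
(0, 0)
(12, 0)
(14.163, 6.657)

Answer: (0, 0)
(12, 0)
(14.163, 6.657)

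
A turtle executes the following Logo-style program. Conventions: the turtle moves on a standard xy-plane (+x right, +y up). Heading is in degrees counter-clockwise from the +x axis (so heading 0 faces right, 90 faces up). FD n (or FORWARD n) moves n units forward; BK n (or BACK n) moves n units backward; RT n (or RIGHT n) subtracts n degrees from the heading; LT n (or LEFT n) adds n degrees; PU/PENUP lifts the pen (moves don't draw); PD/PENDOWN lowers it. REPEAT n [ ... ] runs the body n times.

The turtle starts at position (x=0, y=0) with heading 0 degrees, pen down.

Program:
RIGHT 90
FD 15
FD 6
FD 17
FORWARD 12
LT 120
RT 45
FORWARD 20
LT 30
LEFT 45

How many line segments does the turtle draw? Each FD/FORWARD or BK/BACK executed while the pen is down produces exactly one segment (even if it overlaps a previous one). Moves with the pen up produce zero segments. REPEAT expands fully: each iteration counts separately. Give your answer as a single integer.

Executing turtle program step by step:
Start: pos=(0,0), heading=0, pen down
RT 90: heading 0 -> 270
FD 15: (0,0) -> (0,-15) [heading=270, draw]
FD 6: (0,-15) -> (0,-21) [heading=270, draw]
FD 17: (0,-21) -> (0,-38) [heading=270, draw]
FD 12: (0,-38) -> (0,-50) [heading=270, draw]
LT 120: heading 270 -> 30
RT 45: heading 30 -> 345
FD 20: (0,-50) -> (19.319,-55.176) [heading=345, draw]
LT 30: heading 345 -> 15
LT 45: heading 15 -> 60
Final: pos=(19.319,-55.176), heading=60, 5 segment(s) drawn
Segments drawn: 5

Answer: 5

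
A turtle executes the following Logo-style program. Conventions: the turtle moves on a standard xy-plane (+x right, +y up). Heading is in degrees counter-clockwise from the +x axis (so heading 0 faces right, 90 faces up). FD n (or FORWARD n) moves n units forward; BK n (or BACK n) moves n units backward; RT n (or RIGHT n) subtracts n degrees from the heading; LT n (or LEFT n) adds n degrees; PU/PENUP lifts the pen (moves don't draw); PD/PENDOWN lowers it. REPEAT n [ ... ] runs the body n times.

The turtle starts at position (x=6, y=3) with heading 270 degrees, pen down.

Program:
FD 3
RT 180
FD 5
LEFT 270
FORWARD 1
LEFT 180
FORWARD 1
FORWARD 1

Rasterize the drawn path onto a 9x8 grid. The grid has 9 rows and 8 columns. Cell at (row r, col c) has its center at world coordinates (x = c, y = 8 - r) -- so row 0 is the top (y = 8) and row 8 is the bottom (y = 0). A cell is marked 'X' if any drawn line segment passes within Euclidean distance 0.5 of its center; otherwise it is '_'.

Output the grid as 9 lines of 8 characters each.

Answer: ________
________
________
_____XXX
______X_
______X_
______X_
______X_
______X_

Derivation:
Segment 0: (6,3) -> (6,0)
Segment 1: (6,0) -> (6,5)
Segment 2: (6,5) -> (7,5)
Segment 3: (7,5) -> (6,5)
Segment 4: (6,5) -> (5,5)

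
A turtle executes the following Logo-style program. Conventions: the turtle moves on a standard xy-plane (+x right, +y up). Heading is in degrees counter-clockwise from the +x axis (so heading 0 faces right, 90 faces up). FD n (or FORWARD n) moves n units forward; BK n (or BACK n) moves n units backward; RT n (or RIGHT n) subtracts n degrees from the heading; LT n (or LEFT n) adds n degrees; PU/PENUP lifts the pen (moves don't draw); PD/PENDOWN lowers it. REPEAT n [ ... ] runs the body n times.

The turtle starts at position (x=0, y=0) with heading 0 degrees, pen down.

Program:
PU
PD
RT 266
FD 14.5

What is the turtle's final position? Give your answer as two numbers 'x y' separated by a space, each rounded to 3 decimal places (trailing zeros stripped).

Answer: -1.011 14.465

Derivation:
Executing turtle program step by step:
Start: pos=(0,0), heading=0, pen down
PU: pen up
PD: pen down
RT 266: heading 0 -> 94
FD 14.5: (0,0) -> (-1.011,14.465) [heading=94, draw]
Final: pos=(-1.011,14.465), heading=94, 1 segment(s) drawn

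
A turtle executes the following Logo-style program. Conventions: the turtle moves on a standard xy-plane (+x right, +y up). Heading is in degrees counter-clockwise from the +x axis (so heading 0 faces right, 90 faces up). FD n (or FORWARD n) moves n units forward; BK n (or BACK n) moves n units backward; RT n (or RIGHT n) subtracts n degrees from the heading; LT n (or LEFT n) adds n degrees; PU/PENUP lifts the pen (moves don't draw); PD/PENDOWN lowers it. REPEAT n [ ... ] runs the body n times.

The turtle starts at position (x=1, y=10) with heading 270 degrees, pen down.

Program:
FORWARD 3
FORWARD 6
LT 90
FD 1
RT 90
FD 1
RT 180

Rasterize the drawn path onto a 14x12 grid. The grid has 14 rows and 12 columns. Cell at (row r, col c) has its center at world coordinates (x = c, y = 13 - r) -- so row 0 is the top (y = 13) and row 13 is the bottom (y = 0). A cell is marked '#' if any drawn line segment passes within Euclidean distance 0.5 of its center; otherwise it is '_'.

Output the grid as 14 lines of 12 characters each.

Segment 0: (1,10) -> (1,7)
Segment 1: (1,7) -> (1,1)
Segment 2: (1,1) -> (2,1)
Segment 3: (2,1) -> (2,-0)

Answer: ____________
____________
____________
_#__________
_#__________
_#__________
_#__________
_#__________
_#__________
_#__________
_#__________
_#__________
_##_________
__#_________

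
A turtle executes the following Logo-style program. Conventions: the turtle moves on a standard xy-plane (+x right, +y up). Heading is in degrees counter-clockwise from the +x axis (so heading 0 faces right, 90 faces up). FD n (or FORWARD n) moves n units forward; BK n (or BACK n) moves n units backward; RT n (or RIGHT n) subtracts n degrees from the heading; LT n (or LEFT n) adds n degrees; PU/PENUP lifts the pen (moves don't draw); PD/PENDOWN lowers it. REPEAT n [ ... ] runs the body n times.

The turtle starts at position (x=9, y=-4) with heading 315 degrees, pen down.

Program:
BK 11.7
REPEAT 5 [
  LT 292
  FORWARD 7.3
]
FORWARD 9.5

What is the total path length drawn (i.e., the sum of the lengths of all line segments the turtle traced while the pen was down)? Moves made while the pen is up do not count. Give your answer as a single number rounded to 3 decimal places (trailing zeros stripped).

Answer: 57.7

Derivation:
Executing turtle program step by step:
Start: pos=(9,-4), heading=315, pen down
BK 11.7: (9,-4) -> (0.727,4.273) [heading=315, draw]
REPEAT 5 [
  -- iteration 1/5 --
  LT 292: heading 315 -> 247
  FD 7.3: (0.727,4.273) -> (-2.125,-2.447) [heading=247, draw]
  -- iteration 2/5 --
  LT 292: heading 247 -> 179
  FD 7.3: (-2.125,-2.447) -> (-9.424,-2.319) [heading=179, draw]
  -- iteration 3/5 --
  LT 292: heading 179 -> 111
  FD 7.3: (-9.424,-2.319) -> (-12.04,4.496) [heading=111, draw]
  -- iteration 4/5 --
  LT 292: heading 111 -> 43
  FD 7.3: (-12.04,4.496) -> (-6.702,9.475) [heading=43, draw]
  -- iteration 5/5 --
  LT 292: heading 43 -> 335
  FD 7.3: (-6.702,9.475) -> (-0.086,6.389) [heading=335, draw]
]
FD 9.5: (-0.086,6.389) -> (8.524,2.375) [heading=335, draw]
Final: pos=(8.524,2.375), heading=335, 7 segment(s) drawn

Segment lengths:
  seg 1: (9,-4) -> (0.727,4.273), length = 11.7
  seg 2: (0.727,4.273) -> (-2.125,-2.447), length = 7.3
  seg 3: (-2.125,-2.447) -> (-9.424,-2.319), length = 7.3
  seg 4: (-9.424,-2.319) -> (-12.04,4.496), length = 7.3
  seg 5: (-12.04,4.496) -> (-6.702,9.475), length = 7.3
  seg 6: (-6.702,9.475) -> (-0.086,6.389), length = 7.3
  seg 7: (-0.086,6.389) -> (8.524,2.375), length = 9.5
Total = 57.7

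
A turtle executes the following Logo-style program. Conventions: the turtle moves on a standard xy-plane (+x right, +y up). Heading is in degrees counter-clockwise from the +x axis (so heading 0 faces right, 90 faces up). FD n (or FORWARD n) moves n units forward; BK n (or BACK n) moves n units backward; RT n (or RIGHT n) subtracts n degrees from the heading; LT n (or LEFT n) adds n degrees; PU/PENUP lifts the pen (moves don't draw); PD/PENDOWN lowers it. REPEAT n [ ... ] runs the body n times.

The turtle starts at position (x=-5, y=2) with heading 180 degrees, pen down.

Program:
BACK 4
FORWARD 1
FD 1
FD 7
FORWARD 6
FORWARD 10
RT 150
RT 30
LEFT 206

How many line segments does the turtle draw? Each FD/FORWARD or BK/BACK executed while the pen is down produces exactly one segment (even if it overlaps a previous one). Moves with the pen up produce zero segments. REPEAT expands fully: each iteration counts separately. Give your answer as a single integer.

Executing turtle program step by step:
Start: pos=(-5,2), heading=180, pen down
BK 4: (-5,2) -> (-1,2) [heading=180, draw]
FD 1: (-1,2) -> (-2,2) [heading=180, draw]
FD 1: (-2,2) -> (-3,2) [heading=180, draw]
FD 7: (-3,2) -> (-10,2) [heading=180, draw]
FD 6: (-10,2) -> (-16,2) [heading=180, draw]
FD 10: (-16,2) -> (-26,2) [heading=180, draw]
RT 150: heading 180 -> 30
RT 30: heading 30 -> 0
LT 206: heading 0 -> 206
Final: pos=(-26,2), heading=206, 6 segment(s) drawn
Segments drawn: 6

Answer: 6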